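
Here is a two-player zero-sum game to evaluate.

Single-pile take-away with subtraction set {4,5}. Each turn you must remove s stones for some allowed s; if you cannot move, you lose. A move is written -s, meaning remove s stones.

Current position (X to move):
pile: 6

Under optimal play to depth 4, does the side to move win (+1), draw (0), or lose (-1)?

[6] X move#1: -4:+1/2*, -5:+1/1
[2] end (terminal -1, O#2); searched 6 to 4

value(6, X) = +1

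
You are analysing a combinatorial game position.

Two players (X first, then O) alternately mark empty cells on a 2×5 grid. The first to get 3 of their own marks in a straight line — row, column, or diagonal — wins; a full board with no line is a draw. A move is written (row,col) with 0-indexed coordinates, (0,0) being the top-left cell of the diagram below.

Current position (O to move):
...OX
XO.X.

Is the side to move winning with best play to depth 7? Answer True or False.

O winning at [...OX/XO.X.]: False

[...OX/XO.X.] O move#1: (0,0):+0/O..OX/XO.X.*, (0,1):+0/.O.OX/XO.X., (0,2):+0/..OOX/XO.X., (1,2):+0/...OX/XOOX., (1,4):+0/...OX/XO.XO
[O..OX/XO.X.] X move#2: (0,1):+0/OX.OX/XO.X.*, (0,2):+0/O.XOX/XO.X., (1,2):+0/O..OX/XOXX., (1,4):+0/O..OX/XO.XX
[OX.OX/XO.X.] O move#3: (0,2):+0/OXOOX/XO.X.*, (1,2):+0/OX.OX/XOOX., (1,4):+0/OX.OX/XO.XO
[OXOOX/XO.X.] X move#4: (1,2):+0/OXOOX/XOXX.*, (1,4):+0/OXOOX/XO.XX
[OXOOX/XOXX.] O move#5: (1,4):+0/OXOOX/XOXXO*
[OXOOX/XOXXO] end (terminal +0, X#6); searched ...OX/XO.X. to 7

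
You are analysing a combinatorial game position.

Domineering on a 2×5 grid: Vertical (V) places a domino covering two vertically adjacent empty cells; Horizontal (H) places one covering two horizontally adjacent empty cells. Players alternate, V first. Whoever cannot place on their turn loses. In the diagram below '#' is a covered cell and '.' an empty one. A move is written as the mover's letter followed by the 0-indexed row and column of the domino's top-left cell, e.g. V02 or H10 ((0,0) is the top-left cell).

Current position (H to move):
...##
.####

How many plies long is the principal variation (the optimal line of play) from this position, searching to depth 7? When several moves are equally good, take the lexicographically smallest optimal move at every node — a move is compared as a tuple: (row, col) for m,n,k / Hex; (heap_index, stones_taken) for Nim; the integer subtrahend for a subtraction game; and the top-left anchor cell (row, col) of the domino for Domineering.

p1 H@[...##/.####]: H00[##.##/.####]+1* H01[.####/.####]-1
p2 V@[##.##/.####] terminal -1; root [...##/.####] d7

PV length from [...##/.####]: 1 ply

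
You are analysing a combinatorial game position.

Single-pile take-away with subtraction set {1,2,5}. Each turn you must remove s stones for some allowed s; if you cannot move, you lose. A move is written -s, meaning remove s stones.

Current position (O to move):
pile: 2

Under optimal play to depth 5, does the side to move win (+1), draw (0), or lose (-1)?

p1 O@[2]: -1[1]-1 -2[0]+1*
p2 X@[0] terminal -1; root [2] d5

value(2, O) = +1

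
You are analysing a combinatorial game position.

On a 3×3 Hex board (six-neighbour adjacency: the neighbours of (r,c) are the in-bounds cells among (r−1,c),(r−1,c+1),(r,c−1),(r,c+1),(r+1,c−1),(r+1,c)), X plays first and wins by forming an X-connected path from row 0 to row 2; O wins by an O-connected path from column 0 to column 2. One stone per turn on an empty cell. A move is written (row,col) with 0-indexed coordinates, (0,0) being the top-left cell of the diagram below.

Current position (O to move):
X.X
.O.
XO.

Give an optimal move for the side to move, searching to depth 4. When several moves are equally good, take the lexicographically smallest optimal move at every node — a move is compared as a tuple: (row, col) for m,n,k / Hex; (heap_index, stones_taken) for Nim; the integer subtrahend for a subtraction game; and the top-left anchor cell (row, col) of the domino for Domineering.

p1 O@[X.X/.O./XO.]: (0,1)[XOX/.O./XO.]-1 (1,0)[X.X/OO./XO.]+1* (1,2)[X.X/.OO/XO.]-1 (2,2)[X.X/.O./XOO]-1
p2 X@[X.X/OO./XO.]: (0,1)[XXX/OO./XO.]-1* (1,2)[X.X/OOX/XO.]-1 (2,2)[X.X/OO./XOX]-1
p3 O@[XXX/OO./XO.]: (1,2)[XXX/OOO/XO.]+1* (2,2)[XXX/OO./XOO]+1
p4 X@[XXX/OOO/XO.] terminal -1; root [X.X/.O./XO.] d4

O's best at [X.X/.O./XO.]: (1,0)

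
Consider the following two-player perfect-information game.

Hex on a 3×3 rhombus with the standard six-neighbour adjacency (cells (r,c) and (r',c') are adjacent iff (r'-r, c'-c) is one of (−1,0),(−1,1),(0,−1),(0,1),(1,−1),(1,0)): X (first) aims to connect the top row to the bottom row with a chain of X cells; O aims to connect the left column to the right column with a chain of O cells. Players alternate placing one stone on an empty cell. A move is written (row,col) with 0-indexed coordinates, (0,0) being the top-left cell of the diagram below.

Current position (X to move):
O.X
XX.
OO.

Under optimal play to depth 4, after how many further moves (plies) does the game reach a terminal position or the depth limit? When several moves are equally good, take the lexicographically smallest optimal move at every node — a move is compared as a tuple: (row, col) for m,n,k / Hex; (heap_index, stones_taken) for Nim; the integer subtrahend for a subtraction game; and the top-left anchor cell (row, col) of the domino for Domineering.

p1 X@[O.X/XX./OO.]: (0,1)[OXX/XX./OO.]-1* (1,2)[O.X/XXX/OO.]-1 (2,2)[O.X/XX./OOX]-1
p2 O@[OXX/XX./OO.]: (1,2)[OXX/XXO/OO.]+1* (2,2)[OXX/XX./OOO]+1
p3 X@[OXX/XXO/OO.] terminal -1; root [O.X/XX./OO.] d4

PV length from [O.X/XX./OO.]: 2 plies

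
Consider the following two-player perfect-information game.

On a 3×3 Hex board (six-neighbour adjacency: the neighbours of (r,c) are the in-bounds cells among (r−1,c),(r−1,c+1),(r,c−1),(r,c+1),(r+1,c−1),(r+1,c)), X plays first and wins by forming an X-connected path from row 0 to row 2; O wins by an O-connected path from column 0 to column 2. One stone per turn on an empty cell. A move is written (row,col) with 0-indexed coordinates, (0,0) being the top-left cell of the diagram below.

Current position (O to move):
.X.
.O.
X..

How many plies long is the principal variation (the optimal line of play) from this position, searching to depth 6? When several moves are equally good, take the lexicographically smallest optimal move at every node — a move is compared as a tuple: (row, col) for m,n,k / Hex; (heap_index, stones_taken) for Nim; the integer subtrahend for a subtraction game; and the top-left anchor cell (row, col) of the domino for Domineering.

p1 O@[.X./.O./X..]: (0,0)[OX./.O./X..]-1 (0,2)[.XO/.O./X..]-1 (1,0)[.X./OO./X..]+1* (1,2)[.X./.OO/X..]-1 (2,1)[.X./.O./XO.]-1 (2,2)[.X./.O./X.O]-1
p2 X@[.X./OO./X..]: (0,0)[XX./OO./X..]-1* (0,2)[.XX/OO./X..]-1 (1,2)[.X./OOX/X..]-1 (2,1)[.X./OO./XX.]-1 (2,2)[.X./OO./X.X]-1
p3 O@[XX./OO./X..]: (0,2)[XXO/OO./X..]+1* (1,2)[XX./OOO/X..]+1 (2,1)[XX./OO./XO.]+1 (2,2)[XX./OO./X.O]+1
p4 X@[XXO/OO./X..] terminal -1; root [.X./.O./X..] d6

PV length from [.X./.O./X..]: 3 plies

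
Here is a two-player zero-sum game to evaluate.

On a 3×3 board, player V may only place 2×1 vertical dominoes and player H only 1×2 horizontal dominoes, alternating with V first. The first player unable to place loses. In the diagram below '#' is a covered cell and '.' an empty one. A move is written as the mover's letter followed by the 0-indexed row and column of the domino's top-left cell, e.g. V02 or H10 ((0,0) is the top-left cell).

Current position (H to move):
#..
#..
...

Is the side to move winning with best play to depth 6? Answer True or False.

H winning at [#../#../...]: True

ply 1, H at #../#../... | H01=-1→###/#../...; H11=+1→#../###/...*; H20=-1→#../#../##.; H21=-1→#../#../.##
ply 2: #../###/... is terminal -1 (V); from #../#../... depth 6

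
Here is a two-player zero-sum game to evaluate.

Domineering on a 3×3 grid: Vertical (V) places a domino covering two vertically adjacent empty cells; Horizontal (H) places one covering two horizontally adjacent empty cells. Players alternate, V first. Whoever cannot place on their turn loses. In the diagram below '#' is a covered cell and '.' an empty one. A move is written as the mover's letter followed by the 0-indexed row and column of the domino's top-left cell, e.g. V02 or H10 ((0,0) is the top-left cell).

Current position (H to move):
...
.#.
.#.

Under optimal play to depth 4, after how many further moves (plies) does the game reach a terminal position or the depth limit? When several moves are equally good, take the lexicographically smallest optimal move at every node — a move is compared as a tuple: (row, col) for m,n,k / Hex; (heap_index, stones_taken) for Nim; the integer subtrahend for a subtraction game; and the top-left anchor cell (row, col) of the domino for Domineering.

PV length from [.../.#./.#.]: 2 plies

ply 1, H at .../.#./.#. | H00=-1→##./.#./.#.*; H01=-1→.##/.#./.#.
ply 2, V at ##./.#./.#. | V02=+1→###/.##/.#.*; V10=+1→##./##./##.; V12=+1→##./.##/.##
ply 3: ###/.##/.#. is terminal -1 (H); from .../.#./.#. depth 4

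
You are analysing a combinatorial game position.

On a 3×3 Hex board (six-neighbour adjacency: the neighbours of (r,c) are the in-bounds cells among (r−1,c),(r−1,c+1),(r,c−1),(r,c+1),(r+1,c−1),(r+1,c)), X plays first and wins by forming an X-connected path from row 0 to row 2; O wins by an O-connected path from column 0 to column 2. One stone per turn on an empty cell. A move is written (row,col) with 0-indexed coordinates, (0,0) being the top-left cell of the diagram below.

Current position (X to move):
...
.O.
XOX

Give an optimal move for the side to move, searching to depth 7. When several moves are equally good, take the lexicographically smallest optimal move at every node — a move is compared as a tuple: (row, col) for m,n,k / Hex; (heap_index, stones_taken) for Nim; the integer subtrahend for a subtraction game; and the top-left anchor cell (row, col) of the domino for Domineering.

X's best at [.../.O./XOX]: (0,2)

ply 1, X at .../.O./XOX | (0,0)=-1→X../.O./XOX; (0,1)=-1→.X./.O./XOX; (0,2)=+1→..X/.O./XOX*; (1,0)=+1→.../XO./XOX; (1,2)=+1→.../.OX/XOX
ply 2, O at ..X/.O./XOX | (0,0)=-1→O.X/.O./XOX*; (0,1)=-1→.OX/.O./XOX; (1,0)=-1→..X/OO./XOX; (1,2)=-1→..X/.OO/XOX
ply 3, X at O.X/.O./XOX | (0,1)=+1→OXX/.O./XOX*; (1,0)=+1→O.X/XO./XOX; (1,2)=+1→O.X/.OX/XOX
ply 4, O at OXX/.O./XOX | (1,0)=-1→OXX/OO./XOX*; (1,2)=-1→OXX/.OO/XOX
ply 5, X at OXX/OO./XOX | (1,2)=+1→OXX/OOX/XOX*
ply 6: OXX/OOX/XOX is terminal -1 (O); from .../.O./XOX depth 7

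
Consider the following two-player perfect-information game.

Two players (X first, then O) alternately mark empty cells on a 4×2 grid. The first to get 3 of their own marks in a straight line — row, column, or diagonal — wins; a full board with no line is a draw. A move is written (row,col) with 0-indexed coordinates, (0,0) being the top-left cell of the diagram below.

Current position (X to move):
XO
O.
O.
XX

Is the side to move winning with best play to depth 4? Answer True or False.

[XO/O./O./XX] X move#1: (1,1):+0/XO/OX/O./XX*, (2,1):+0/XO/O./OX/XX
[XO/OX/O./XX] O move#2: (2,1):+0/XO/OX/OO/XX*
[XO/OX/OO/XX] end (terminal +0, X#3); searched XO/O./O./XX to 4

X winning at [XO/O./O./XX]: False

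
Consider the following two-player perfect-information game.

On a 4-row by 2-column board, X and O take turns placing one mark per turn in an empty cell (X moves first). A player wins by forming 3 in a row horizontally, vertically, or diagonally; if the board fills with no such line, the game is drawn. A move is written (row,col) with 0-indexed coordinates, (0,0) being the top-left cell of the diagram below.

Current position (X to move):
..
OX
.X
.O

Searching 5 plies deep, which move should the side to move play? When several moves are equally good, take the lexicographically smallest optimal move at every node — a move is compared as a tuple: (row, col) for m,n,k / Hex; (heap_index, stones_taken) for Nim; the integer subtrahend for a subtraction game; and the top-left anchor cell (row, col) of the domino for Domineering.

ply 1, X at ../OX/.X/.O | (0,0)=+0→X./OX/.X/.O; (0,1)=+1→.X/OX/.X/.O*; (2,0)=+0→../OX/XX/.O; (3,0)=+0→../OX/.X/XO
ply 2: .X/OX/.X/.O is terminal -1 (O); from ../OX/.X/.O depth 5

X's best at [../OX/.X/.O]: (0,1)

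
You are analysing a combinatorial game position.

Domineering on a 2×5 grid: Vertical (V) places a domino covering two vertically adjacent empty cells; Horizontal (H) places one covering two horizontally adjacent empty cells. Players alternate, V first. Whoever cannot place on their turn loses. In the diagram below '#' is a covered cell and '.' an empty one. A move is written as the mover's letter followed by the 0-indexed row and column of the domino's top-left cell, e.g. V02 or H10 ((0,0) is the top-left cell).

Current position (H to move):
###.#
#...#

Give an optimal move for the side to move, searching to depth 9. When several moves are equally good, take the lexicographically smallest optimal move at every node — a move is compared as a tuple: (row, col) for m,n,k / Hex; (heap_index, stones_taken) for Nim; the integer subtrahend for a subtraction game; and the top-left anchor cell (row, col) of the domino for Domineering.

ply 1, H at ###.#/#...# | H11=-1→###.#/###.#; H12=+1→###.#/#.###*
ply 2: ###.#/#.### is terminal -1 (V); from ###.#/#...# depth 9

H's best at [###.#/#...#]: H12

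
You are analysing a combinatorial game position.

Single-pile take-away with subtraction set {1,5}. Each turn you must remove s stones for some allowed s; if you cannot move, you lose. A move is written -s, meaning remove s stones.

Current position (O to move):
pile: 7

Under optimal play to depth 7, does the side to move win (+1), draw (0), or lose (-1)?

value(7, O) = +1

p1 O@[7]: -1[6]+1* -5[2]+1
p2 X@[6]: -1[5]-1* -5[1]-1
p3 O@[5]: -1[4]+1* -5[0]+1
p4 X@[4]: -1[3]-1*
p5 O@[3]: -1[2]+1*
p6 X@[2]: -1[1]-1*
p7 O@[1]: -1[0]+1*
p8 X@[0] terminal -1; root [7] d7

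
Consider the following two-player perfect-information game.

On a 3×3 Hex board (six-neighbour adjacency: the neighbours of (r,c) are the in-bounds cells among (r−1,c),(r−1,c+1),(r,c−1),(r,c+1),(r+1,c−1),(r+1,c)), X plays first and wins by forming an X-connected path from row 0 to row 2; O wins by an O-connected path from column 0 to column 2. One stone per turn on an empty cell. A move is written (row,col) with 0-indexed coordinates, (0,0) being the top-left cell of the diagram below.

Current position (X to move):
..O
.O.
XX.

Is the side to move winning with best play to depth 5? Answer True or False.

ply 1, X at ..O/.O./XX. | (0,0)=-1→X.O/.O./XX.; (0,1)=-1→.XO/.O./XX.; (1,0)=+1→..O/XO./XX.*; (1,2)=-1→..O/.OX/XX.; (2,2)=-1→..O/.O./XXX
ply 2, O at ..O/XO./XX. | (0,0)=-1→O.O/XO./XX.*; (0,1)=-1→.OO/XO./XX.; (1,2)=-1→..O/XOO/XX.; (2,2)=-1→..O/XO./XXO
ply 3, X at O.O/XO./XX. | (0,1)=+1→OXO/XO./XX.*; (1,2)=-1→O.O/XOX/XX.; (2,2)=-1→O.O/XO./XXX
ply 4: OXO/XO./XX. is terminal -1 (O); from ..O/.O./XX. depth 5

X winning at [..O/.O./XX.]: True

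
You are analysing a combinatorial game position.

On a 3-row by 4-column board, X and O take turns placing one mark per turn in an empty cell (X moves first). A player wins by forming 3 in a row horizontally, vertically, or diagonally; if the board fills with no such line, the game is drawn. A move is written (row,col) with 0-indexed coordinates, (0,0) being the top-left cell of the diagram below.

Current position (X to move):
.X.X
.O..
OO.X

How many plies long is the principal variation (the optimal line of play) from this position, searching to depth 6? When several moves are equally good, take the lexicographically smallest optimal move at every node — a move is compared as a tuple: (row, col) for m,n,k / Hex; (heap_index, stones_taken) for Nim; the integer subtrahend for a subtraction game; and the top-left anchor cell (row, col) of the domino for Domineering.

PV length from [.X.X/.O../OO.X]: 1 ply

p1 X@[.X.X/.O../OO.X]: (0,0)[XX.X/.O../OO.X]-1 (0,2)[.XXX/.O../OO.X]+1* (1,0)[.X.X/XO../OO.X]-1 (1,2)[.X.X/.OX./OO.X]+1 (1,3)[.X.X/.O.X/OO.X]+1 (2,2)[.X.X/.O../OOXX]-1
p2 O@[.XXX/.O../OO.X] terminal -1; root [.X.X/.O../OO.X] d6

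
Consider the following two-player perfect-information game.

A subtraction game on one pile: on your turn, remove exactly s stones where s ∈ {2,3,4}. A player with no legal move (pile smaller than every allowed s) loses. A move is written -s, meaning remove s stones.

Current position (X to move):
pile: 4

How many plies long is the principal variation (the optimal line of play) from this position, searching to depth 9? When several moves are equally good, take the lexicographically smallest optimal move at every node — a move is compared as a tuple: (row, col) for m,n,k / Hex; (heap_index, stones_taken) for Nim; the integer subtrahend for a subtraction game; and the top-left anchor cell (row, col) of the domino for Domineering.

PV length from [4]: 1 ply

[4] X move#1: -2:-1/2, -3:+1/1*, -4:+1/0
[1] end (terminal -1, O#2); searched 4 to 9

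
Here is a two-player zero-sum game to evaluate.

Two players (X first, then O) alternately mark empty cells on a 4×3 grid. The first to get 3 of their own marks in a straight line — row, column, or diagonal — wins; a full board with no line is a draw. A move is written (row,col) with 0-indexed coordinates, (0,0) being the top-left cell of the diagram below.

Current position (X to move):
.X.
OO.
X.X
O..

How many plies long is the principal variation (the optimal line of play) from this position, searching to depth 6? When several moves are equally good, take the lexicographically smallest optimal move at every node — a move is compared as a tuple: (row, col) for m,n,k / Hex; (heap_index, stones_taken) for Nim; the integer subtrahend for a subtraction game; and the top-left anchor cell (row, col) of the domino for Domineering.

PV length from [.X./OO./X.X/O..]: 3 plies

[.X./OO./X.X/O..] X move#1: (0,0):-1/XX./OO./X.X/O.., (0,2):-1/.XX/OO./X.X/O.., (1,2):+1/.X./OOX/X.X/O..*, (2,1):+1/.X./OO./XXX/O.., (3,1):-1/.X./OO./X.X/OX., (3,2):-1/.X./OO./X.X/O.X
[.X./OOX/X.X/O..] O move#2: (0,0):-1/OX./OOX/X.X/O..*, (0,2):-1/.XO/OOX/X.X/O.., (2,1):-1/.X./OOX/XOX/O.., (3,1):-1/.X./OOX/X.X/OO., (3,2):-1/.X./OOX/X.X/O.O
[OX./OOX/X.X/O..] X move#3: (0,2):+1/OXX/OOX/X.X/O..*, (2,1):+1/OX./OOX/XXX/O.., (3,1):+1/OX./OOX/X.X/OX., (3,2):+1/OX./OOX/X.X/O.X
[OXX/OOX/X.X/O..] end (terminal -1, O#4); searched .X./OO./X.X/O.. to 6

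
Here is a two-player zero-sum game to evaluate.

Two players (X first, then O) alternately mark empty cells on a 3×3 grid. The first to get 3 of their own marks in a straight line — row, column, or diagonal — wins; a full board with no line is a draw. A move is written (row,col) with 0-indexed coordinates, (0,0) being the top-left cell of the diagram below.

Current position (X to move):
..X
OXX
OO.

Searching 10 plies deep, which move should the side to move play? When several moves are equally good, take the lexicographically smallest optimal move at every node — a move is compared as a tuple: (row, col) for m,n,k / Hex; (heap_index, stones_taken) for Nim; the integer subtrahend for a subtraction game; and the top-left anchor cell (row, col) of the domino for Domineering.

[..X/OXX/OO.] X move#1: (0,0):-1/X.X/OXX/OO., (0,1):-1/.XX/OXX/OO., (2,2):+1/..X/OXX/OOX*
[..X/OXX/OOX] end (terminal -1, O#2); searched ..X/OXX/OO. to 10

X's best at [..X/OXX/OO.]: (2,2)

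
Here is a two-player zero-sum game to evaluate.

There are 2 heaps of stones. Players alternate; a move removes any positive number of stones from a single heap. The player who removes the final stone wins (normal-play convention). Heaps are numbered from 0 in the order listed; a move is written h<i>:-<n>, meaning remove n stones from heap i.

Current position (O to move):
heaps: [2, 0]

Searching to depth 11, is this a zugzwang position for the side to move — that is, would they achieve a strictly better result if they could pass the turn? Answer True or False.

p1 O@[(2,0)]: h0:-1[(1,0)]-1 h0:-2[(0,0)]+1*
p2 X@[(0,0)] terminal -1; root [(2,0)] d11
if O skipped the turn, X would face:
~ p1 X@[(2,0)]: h0:-1[(1,0)]-1 h0:-2[(0,0)]+1*
~ p2 O@[(0,0)] terminal -1; root [(2,0)] d11
compare (O): move=+1 vs pass=-1

zugzwang((2,0), O) = False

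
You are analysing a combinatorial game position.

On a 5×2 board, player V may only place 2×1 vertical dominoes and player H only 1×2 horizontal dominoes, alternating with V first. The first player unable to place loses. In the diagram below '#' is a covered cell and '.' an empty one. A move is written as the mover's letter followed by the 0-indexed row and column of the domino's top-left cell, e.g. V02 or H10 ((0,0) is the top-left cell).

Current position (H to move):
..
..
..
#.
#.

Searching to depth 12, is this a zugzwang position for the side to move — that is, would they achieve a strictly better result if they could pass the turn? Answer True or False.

p1 H@[../../../#./#.]: H00[##/../../#./#.]-1 H10[../##/../#./#.]+1* H20[../../##/#./#.]-1
p2 V@[../##/../#./#.]: V21[../##/.#/##/#.]-1* V31[../##/../##/##]-1
p3 H@[../##/.#/##/#.]: H00[##/##/.#/##/#.]+1*
p4 V@[##/##/.#/##/#.] terminal -1; root [../../../#./#.] d12
suppose H passes — search the same position with V to move:
pass> p1 V@[../../../#./#.]: V00[#./#./../#./#.]+1* V01[.#/.#/../#./#.]+1 V10[../#./#./#./#.]+1 V11[../.#/.#/#./#.]+1 V21[../../.#/##/#.]-1 V31[../../../##/##]-1
pass> p2 H@[#./#./../#./#.]: H20[#./#./##/#./#.]-1*
pass> p3 V@[#./#./##/#./#.]: V01[##/##/##/#./#.]+1* V31[#./#./##/##/##]+1
pass> p4 H@[##/##/##/#./#.] terminal -1; root [../../../#./#.] d12
for H: play +1, pass -1

zugzwang(../../../#./#., H) = False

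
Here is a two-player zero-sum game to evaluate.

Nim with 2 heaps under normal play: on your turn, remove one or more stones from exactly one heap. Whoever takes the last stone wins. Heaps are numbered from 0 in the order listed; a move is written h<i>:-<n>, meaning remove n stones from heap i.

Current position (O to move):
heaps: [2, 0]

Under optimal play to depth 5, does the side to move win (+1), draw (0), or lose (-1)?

value((2,0), O) = +1

[(2,0)] O move#1: h0:-1:-1/(1,0), h0:-2:+1/(0,0)*
[(0,0)] end (terminal -1, X#2); searched (2,0) to 5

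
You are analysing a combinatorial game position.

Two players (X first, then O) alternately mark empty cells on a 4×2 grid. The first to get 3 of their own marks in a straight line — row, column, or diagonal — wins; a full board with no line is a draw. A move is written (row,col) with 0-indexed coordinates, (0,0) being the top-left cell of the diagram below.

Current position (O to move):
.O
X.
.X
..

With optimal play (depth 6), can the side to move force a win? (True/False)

O winning at [.O/X./.X/..]: False

[.O/X./.X/..] O move#1: (0,0):+0/OO/X./.X/..*, (1,1):-1/.O/XO/.X/.., (2,0):+0/.O/X./OX/.., (3,0):+0/.O/X./.X/O., (3,1):-1/.O/X./.X/.O
[OO/X./.X/..] X move#2: (1,1):+0/OO/XX/.X/..*, (2,0):+0/OO/X./XX/.., (3,0):+0/OO/X./.X/X., (3,1):+0/OO/X./.X/.X
[OO/XX/.X/..] O move#3: (2,0):-1/OO/XX/OX/.., (3,0):-1/OO/XX/.X/O., (3,1):+0/OO/XX/.X/.O*
[OO/XX/.X/.O] X move#4: (2,0):+0/OO/XX/XX/.O*, (3,0):+0/OO/XX/.X/XO
[OO/XX/XX/.O] O move#5: (3,0):+0/OO/XX/XX/OO*
[OO/XX/XX/OO] end (terminal +0, X#6); searched .O/X./.X/.. to 6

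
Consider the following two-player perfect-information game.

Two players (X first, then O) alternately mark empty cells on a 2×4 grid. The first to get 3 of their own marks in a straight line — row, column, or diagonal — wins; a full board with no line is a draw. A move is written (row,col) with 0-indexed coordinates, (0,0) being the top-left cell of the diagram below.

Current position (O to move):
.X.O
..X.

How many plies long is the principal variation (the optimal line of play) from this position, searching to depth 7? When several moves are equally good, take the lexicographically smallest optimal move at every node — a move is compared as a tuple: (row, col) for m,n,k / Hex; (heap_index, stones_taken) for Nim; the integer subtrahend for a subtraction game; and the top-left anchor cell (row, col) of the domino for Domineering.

PV length from [.X.O/..X.]: 5 plies

ply 1, O at .X.O/..X. | (0,0)=-1→OX.O/..X.; (0,2)=-1→.XOO/..X.; (1,0)=+0→.X.O/O.X.*; (1,1)=+0→.X.O/.OX.; (1,3)=+0→.X.O/..XO
ply 2, X at .X.O/O.X. | (0,0)=+0→XX.O/O.X.*; (0,2)=+0→.XXO/O.X.; (1,1)=+0→.X.O/OXX.; (1,3)=+0→.X.O/O.XX
ply 3, O at XX.O/O.X. | (0,2)=+0→XXOO/O.X.*; (1,1)=-1→XX.O/OOX.; (1,3)=-1→XX.O/O.XO
ply 4, X at XXOO/O.X. | (1,1)=+0→XXOO/OXX.*; (1,3)=+0→XXOO/O.XX
ply 5, O at XXOO/OXX. | (1,3)=+0→XXOO/OXXO*
ply 6: XXOO/OXXO is terminal +0 (X); from .X.O/..X. depth 7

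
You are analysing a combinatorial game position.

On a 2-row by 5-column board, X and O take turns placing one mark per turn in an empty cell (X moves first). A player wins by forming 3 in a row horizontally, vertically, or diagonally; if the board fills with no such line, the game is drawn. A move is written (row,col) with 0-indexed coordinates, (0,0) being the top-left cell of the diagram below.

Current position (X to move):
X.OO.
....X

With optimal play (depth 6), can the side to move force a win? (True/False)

X winning at [X.OO./....X]: False

p1 X@[X.OO./....X]: (0,1)[XXOO./....X]-1* (0,4)[X.OOX/....X]-1 (1,0)[X.OO./X...X]-1 (1,1)[X.OO./.X..X]-1 (1,2)[X.OO./..X.X]-1 (1,3)[X.OO./...XX]-1
p2 O@[XXOO./....X]: (0,4)[XXOOO/....X]+1* (1,0)[XXOO./O...X]+0 (1,1)[XXOO./.O..X]+1 (1,2)[XXOO./..O.X]+1 (1,3)[XXOO./...OX]+0
p3 X@[XXOOO/....X] terminal -1; root [X.OO./....X] d6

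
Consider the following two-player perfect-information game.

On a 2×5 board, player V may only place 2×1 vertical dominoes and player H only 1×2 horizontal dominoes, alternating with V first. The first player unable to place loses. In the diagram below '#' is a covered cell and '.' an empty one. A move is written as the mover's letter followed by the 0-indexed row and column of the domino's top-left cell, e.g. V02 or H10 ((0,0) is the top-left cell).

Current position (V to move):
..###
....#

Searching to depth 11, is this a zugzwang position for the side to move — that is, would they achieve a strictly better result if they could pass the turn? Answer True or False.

zugzwang(..###/....#, V) = False

[..###/....#] V move#1: V00:-1/#.###/#...#, V01:+1/.####/.#..#*
[.####/.#..#] H move#2: H12:-1/.####/.####*
[.####/.####] V move#3: V00:+1/#####/#####*
[#####/#####] end (terminal -1, H#4); searched ..###/....# to 11
pass branch (H moves first from the same position):
  | [..###/....#] H move#1: H00:+1/#####/....#*, H10:+1/..###/##..#, H11:-1/..###/.##.#, H12:-1/..###/..###
  | [#####/....#] end (terminal -1, V#2); searched ..###/....# to 11
V moving scores +1; V passing scores -1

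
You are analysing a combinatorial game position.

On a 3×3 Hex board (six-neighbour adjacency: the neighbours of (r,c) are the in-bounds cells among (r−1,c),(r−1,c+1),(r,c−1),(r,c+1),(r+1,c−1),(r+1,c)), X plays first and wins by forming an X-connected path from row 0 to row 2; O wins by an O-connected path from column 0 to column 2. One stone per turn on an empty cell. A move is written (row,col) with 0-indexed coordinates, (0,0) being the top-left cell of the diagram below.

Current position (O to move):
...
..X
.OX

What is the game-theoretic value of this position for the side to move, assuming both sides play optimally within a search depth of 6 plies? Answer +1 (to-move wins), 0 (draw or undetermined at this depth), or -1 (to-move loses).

value(.../..X/.OX, O) = -1

p1 O@[.../..X/.OX]: (0,0)[O../..X/.OX]-1* (0,1)[.O./..X/.OX]-1 (0,2)[..O/..X/.OX]-1 (1,0)[.../O.X/.OX]-1 (1,1)[.../.OX/.OX]-1 (2,0)[.../..X/OOX]-1
p2 X@[O../..X/.OX]: (0,1)[OX./..X/.OX]+1* (0,2)[O.X/..X/.OX]+1 (1,0)[O../X.X/.OX]+1 (1,1)[O../.XX/.OX]+1 (2,0)[O../..X/XOX]+1
p3 O@[OX./..X/.OX]: (0,2)[OXO/..X/.OX]-1* (1,0)[OX./O.X/.OX]-1 (1,1)[OX./.OX/.OX]-1 (2,0)[OX./..X/OOX]-1
p4 X@[OXO/..X/.OX]: (1,0)[OXO/X.X/.OX]+1* (1,1)[OXO/.XX/.OX]+1 (2,0)[OXO/..X/XOX]+1
p5 O@[OXO/X.X/.OX]: (1,1)[OXO/XOX/.OX]-1* (2,0)[OXO/X.X/OOX]-1
p6 X@[OXO/XOX/.OX]: (2,0)[OXO/XOX/XOX]+1*
p7 O@[OXO/XOX/XOX] terminal -1; root [.../..X/.OX] d6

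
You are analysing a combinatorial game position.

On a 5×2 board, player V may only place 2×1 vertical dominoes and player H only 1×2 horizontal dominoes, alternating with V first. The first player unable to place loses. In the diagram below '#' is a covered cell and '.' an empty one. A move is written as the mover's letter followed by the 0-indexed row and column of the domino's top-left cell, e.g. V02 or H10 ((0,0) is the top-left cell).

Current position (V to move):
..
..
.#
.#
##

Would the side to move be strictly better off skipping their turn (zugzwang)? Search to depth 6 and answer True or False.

ply 1, V at ../../.#/.#/## | V00=+1→#./#./.#/.#/##*; V01=+1→.#/.#/.#/.#/##; V10=-1→../#./##/.#/##; V20=-1→../../##/##/##
ply 2: #./#./.#/.#/## is terminal -1 (H); from ../../.#/.#/## depth 6
pass branch (H moves first from the same position):
  | ply 1, H at ../../.#/.#/## | H00=-1→##/../.#/.#/##; H10=+1→../##/.#/.#/##*
  | ply 2, V at ../##/.#/.#/## | V20=-1→../##/##/##/##*
  | ply 3, H at ../##/##/##/## | H00=+1→##/##/##/##/##*
  | ply 4: ##/##/##/##/## is terminal -1 (V); from ../../.#/.#/## depth 6
V moving scores +1; V passing scores -1

zugzwang(../../.#/.#/##, V) = False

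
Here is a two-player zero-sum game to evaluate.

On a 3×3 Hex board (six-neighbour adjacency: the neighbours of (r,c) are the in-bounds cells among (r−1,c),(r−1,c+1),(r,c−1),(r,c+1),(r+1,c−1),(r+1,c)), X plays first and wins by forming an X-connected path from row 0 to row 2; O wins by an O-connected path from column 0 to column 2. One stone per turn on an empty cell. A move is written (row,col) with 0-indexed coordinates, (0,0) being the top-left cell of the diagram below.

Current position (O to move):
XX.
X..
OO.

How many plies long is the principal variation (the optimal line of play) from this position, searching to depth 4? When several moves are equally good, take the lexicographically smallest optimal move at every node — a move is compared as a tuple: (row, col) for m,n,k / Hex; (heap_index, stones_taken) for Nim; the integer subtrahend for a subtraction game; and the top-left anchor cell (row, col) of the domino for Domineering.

p1 O@[XX./X../OO.]: (0,2)[XXO/X../OO.]+1* (1,1)[XX./XO./OO.]+1 (1,2)[XX./X.O/OO.]+1 (2,2)[XX./X../OOO]+1
p2 X@[XXO/X../OO.]: (1,1)[XXO/XX./OO.]-1* (1,2)[XXO/X.X/OO.]-1 (2,2)[XXO/X../OOX]-1
p3 O@[XXO/XX./OO.]: (1,2)[XXO/XXO/OO.]+1* (2,2)[XXO/XX./OOO]+1
p4 X@[XXO/XXO/OO.] terminal -1; root [XX./X../OO.] d4

PV length from [XX./X../OO.]: 3 plies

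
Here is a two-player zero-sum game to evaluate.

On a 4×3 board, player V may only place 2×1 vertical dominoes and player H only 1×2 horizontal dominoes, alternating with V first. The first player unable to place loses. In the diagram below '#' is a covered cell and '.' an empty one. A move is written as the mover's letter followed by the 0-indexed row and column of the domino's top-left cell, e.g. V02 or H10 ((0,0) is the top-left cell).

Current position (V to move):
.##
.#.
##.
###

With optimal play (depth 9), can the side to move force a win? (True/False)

V winning at [.##/.#./##./###]: True

[.##/.#./##./###] V move#1: V00:+1/###/##./##./###*, V12:+1/.##/.##/###/###
[###/##./##./###] end (terminal -1, H#2); searched .##/.#./##./### to 9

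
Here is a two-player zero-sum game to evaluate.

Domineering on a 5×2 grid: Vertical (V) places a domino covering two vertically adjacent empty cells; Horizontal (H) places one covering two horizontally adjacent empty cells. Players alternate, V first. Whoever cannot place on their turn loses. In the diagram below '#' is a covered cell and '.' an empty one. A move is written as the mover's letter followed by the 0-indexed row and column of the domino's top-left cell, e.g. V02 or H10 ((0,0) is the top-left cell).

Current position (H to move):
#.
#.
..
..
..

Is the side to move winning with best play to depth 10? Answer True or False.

[#./#./../../..] H move#1: H20:-1/#./#./##/../.., H30:+1/#./#./../##/..*, H40:-1/#./#./../../##
[#./#./../##/..] V move#2: V01:-1/##/##/../##/..*, V11:-1/#./##/.#/##/..
[##/##/../##/..] H move#3: H20:+1/##/##/##/##/..*, H40:+1/##/##/../##/##
[##/##/##/##/..] end (terminal -1, V#4); searched #./#./../../.. to 10

H winning at [#./#./../../..]: True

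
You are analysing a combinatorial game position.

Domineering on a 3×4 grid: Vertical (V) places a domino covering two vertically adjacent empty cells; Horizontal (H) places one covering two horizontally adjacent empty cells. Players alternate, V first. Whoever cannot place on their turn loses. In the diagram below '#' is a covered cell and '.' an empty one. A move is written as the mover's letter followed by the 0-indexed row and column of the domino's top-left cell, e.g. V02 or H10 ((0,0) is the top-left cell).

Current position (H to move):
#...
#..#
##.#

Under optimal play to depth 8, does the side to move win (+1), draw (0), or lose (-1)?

p1 H@[#.../#..#/##.#]: H01[###./#..#/##.#]-1 H02[#.##/#..#/##.#]-1 H11[#.../####/##.#]+1*
p2 V@[#.../####/##.#] terminal -1; root [#.../#..#/##.#] d8

value(#.../#..#/##.#, H) = +1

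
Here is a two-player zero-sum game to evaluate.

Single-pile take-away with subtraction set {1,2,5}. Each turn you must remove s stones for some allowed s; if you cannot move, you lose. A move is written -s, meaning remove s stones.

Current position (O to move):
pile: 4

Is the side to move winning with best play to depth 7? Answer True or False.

[4] O move#1: -1:+1/3*, -2:-1/2
[3] X move#2: -1:-1/2*, -2:-1/1
[2] O move#3: -1:-1/1, -2:+1/0*
[0] end (terminal -1, X#4); searched 4 to 7

O winning at [4]: True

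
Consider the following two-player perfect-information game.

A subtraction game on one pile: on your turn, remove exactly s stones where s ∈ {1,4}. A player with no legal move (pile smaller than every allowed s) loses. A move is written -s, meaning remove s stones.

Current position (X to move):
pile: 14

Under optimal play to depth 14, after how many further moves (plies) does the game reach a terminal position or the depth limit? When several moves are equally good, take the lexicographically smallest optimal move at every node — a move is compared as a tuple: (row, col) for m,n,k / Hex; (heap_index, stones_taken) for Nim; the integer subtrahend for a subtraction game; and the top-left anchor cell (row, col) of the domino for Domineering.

PV length from [14]: 5 plies

[14] X move#1: -1:-1/13, -4:+1/10*
[10] O move#2: -1:-1/9*, -4:-1/6
[9] X move#3: -1:-1/8, -4:+1/5*
[5] O move#4: -1:-1/4*, -4:-1/1
[4] X move#5: -1:-1/3, -4:+1/0*
[0] end (terminal -1, O#6); searched 14 to 14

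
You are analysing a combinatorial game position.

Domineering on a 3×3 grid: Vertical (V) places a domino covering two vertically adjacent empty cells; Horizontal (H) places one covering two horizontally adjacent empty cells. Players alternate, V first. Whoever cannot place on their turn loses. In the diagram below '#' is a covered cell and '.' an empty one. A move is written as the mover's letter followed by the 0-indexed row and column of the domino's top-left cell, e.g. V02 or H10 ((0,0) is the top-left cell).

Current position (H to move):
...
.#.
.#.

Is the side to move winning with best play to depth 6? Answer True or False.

ply 1, H at .../.#./.#. | H00=-1→##./.#./.#.*; H01=-1→.##/.#./.#.
ply 2, V at ##./.#./.#. | V02=+1→###/.##/.#.*; V10=+1→##./##./##.; V12=+1→##./.##/.##
ply 3: ###/.##/.#. is terminal -1 (H); from .../.#./.#. depth 6

H winning at [.../.#./.#.]: False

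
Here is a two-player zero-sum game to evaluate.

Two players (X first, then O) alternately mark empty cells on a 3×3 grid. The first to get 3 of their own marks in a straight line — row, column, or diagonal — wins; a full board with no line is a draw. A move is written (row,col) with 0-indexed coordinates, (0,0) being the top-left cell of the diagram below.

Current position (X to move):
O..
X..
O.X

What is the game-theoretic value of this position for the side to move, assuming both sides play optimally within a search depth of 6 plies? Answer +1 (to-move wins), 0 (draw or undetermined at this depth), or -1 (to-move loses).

value(O../X../O.X, X) = +1

ply 1, X at O../X../O.X | (0,1)=+0→OX./X../O.X; (0,2)=+0→O.X/X../O.X; (1,1)=+0→O../XX./O.X; (1,2)=+1→O../X.X/O.X*; (2,1)=-1→O../X../OXX
ply 2, O at O../X.X/O.X | (0,1)=-1→OO./X.X/O.X*; (0,2)=-1→O.O/X.X/O.X; (1,1)=-1→O../XOX/O.X; (2,1)=-1→O../X.X/OOX
ply 3, X at OO./X.X/O.X | (0,2)=+1→OOX/X.X/O.X*; (1,1)=+1→OO./XXX/O.X; (2,1)=-1→OO./X.X/OXX
ply 4: OOX/X.X/O.X is terminal -1 (O); from O../X../O.X depth 6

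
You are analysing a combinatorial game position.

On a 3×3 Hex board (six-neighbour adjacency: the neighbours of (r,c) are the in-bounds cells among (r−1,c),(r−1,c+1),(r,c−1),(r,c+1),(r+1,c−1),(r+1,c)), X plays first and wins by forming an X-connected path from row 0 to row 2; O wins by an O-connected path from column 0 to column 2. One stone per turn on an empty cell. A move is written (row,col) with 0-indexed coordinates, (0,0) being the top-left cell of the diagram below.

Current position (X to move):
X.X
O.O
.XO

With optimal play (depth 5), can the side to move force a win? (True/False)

X winning at [X.X/O.O/.XO]: True

[X.X/O.O/.XO] X move#1: (0,1):-1/XXX/O.O/.XO, (1,1):+1/X.X/OXO/.XO*, (2,0):-1/X.X/O.O/XXO
[X.X/OXO/.XO] end (terminal -1, O#2); searched X.X/O.O/.XO to 5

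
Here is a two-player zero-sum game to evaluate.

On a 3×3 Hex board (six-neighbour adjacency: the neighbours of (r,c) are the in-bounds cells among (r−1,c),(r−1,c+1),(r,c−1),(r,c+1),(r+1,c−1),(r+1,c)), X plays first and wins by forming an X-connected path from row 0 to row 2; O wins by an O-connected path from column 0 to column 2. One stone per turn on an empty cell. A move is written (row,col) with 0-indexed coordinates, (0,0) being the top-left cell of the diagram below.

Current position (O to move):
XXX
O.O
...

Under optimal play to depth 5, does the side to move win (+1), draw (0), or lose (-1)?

value(XXX/O.O/..., O) = +1

ply 1, O at XXX/O.O/... | (1,1)=+1→XXX/OOO/...*; (2,0)=+1→XXX/O.O/O..; (2,1)=+1→XXX/O.O/.O.; (2,2)=-1→XXX/O.O/..O
ply 2: XXX/OOO/... is terminal -1 (X); from XXX/O.O/... depth 5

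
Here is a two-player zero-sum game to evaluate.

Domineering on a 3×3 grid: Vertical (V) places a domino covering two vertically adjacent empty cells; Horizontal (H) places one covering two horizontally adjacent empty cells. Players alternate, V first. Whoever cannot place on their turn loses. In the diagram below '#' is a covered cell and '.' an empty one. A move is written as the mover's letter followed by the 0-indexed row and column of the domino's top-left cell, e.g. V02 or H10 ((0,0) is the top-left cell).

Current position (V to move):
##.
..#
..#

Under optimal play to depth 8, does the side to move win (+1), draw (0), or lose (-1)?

[##./..#/..#] V move#1: V10:+1/##./#.#/#.#*, V11:+1/##./.##/.##
[##./#.#/#.#] end (terminal -1, H#2); searched ##./..#/..# to 8

value(##./..#/..#, V) = +1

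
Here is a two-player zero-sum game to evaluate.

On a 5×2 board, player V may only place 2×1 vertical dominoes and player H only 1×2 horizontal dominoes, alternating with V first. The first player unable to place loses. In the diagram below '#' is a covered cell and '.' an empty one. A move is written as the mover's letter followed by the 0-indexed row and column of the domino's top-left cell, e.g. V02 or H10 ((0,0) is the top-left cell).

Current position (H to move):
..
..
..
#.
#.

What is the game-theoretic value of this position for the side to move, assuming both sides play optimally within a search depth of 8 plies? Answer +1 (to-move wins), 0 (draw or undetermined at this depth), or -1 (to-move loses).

value(../../../#./#., H) = +1

ply 1, H at ../../../#./#. | H00=-1→##/../../#./#.; H10=+1→../##/../#./#.*; H20=-1→../../##/#./#.
ply 2, V at ../##/../#./#. | V21=-1→../##/.#/##/#.*; V31=-1→../##/../##/##
ply 3, H at ../##/.#/##/#. | H00=+1→##/##/.#/##/#.*
ply 4: ##/##/.#/##/#. is terminal -1 (V); from ../../../#./#. depth 8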